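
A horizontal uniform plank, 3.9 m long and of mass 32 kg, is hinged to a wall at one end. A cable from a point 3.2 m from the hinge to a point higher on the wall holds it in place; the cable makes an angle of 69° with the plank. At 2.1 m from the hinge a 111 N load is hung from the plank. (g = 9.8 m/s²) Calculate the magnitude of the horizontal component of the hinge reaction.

H_x ≈ 101 N

Take torques about the hinge: T sin 69° · 3.2 = 32×9.8×1.95 + 111×2.1 = 844.62 N·m.
So T = 844.62 / (0.9336 × 3.2) = 282.72 N.
ΣF_x = 0: H_x = T cos 69° = 101.32 N.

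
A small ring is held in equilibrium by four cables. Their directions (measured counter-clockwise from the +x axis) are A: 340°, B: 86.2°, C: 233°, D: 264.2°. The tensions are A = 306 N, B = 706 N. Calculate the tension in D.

Resolve: ΣF_x = 306 cos 340° + 706 cos 86.2° + T_C cos 233° + T_D cos 264.2° = 0.
        ΣF_y = 306 sin 340° + 706 sin 86.2° + T_C sin 233° + T_D sin 264.2° = 0.
The known terms sum to (334.3, 599.8) N, so -0.6018 T_C − 0.1011 T_D = -334.3 and -0.7986 T_C − 0.9949 T_D = -599.8.
Solving simultaneously: T_C = 525.1 N, T_D = 181.4 N.

T_D ≈ 181 N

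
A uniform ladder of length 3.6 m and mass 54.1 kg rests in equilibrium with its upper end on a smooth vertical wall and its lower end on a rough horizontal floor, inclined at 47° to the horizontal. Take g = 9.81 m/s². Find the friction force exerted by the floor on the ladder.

f ≈ 247 N

Torques about the foot: N_wall · 3.6 sin 47° = 54.1×9.81×1.8 cos 47° → N_wall = 247.45 N.
ΣF_x = 0: f_floor = N_wall = 247.45 N.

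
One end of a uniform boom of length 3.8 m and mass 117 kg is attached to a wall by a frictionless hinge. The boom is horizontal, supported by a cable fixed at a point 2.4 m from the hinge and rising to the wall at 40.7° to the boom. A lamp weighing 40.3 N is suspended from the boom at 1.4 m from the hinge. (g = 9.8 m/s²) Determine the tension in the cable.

Take torques about the hinge: T sin 40.7° · 2.4 = 117×9.8×1.9 + 40.3×1.4 = 2235 N·m.
So T = 2235 / (0.6521 × 2.4) = 1428.1 N.

T ≈ 1430 N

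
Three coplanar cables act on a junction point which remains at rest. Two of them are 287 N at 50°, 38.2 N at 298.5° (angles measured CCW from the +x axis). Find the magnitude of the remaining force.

Sum the known components: ΣF_x = 202.7 N, ΣF_y = 186.3 N.
For equilibrium the remaining force must supply (−ΣF_x, −ΣF_y) = (-202.7, -186.3) N.
Magnitude = √((-202.7)² + (-186.3)²) = 275.3 N; direction = atan2(-186.3, -202.7) = 222.6°.

F ≈ 275 N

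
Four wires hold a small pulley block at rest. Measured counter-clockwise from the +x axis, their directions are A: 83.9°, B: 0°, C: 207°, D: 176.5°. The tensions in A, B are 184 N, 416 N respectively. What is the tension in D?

Resolve: ΣF_x = 184 cos 83.9° + 416 cos 0° + T_C cos 207° + T_D cos 176.5° = 0.
        ΣF_y = 184 sin 83.9° + 416 sin 0° + T_C sin 207° + T_D sin 176.5° = 0.
The known terms sum to (435.6, 183) N, so -0.8910 T_C − 0.9981 T_D = -435.6 and -0.4540 T_C + 0.0610 T_D = -183.
Solving simultaneously: T_C = 412.2 N, T_D = 68.41 N.

T_D ≈ 68.4 N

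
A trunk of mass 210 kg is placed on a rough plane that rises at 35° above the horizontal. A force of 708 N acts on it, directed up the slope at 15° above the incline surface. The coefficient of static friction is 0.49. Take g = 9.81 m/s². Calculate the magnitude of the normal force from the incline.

Axes along / perpendicular to the incline. W sin 35° = 1182 N down-slope; W cos 35° = 1688 N into the surface.
Perpendicular: N = W cos 35° − P sin 15° = 1688 − 183.2 = 1504 N.
Along incline: P cos 15° + f = W sin 35° (friction acts up-slope) → f = 1182 − 683.9 = 497.7 N.
|f| = 497.7 N ≤ μN = 737.1 N, so the trunk is indeed static.

N ≈ 1500 N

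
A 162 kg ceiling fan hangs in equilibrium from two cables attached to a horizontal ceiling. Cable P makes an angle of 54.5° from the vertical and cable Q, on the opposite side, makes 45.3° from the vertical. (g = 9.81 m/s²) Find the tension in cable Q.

T_Q ≈ 1310 N

Angles from the horizontal: cable P is 90° − 54.5° = 35.5°, cable Q is 90° − 45.3° = 44.7°.
Weight W = 162 × 9.81 = 1589 N acts straight down.
Horizontal: T_P cos 35.5° = T_Q cos 44.7°  →  T_P = 0.8731 T_Q.
Vertical: T_P sin 35.5° + T_Q sin 44.7° = 1589.
Substituting the horizontal relation into the vertical equation gives 1.21 T_Q = 1589, so T_Q = 1313 N.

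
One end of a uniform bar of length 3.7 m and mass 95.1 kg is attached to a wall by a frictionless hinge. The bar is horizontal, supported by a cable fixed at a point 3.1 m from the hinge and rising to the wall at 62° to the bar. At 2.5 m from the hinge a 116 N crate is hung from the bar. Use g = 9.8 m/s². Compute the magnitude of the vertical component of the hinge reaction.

|H_y| ≈ 398 N

Take torques about the hinge: T sin 62° · 3.1 = 95.1×9.8×1.85 + 116×2.5 = 2014.2 N·m.
So T = 2014.2 / (0.8829 × 3.1) = 735.86 N.
ΣF_y = 0: H_y = (95.1×9.8 + 116) − T sin 62° = 1048 − 649.73 = 398.25 N.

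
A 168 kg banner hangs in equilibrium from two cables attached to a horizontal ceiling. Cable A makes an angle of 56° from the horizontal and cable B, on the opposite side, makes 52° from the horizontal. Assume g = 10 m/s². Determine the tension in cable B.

Weight W = 168 × 10 = 1680 N acts straight down.
Horizontal: T_A cos 56° = T_B cos 52°  →  T_A = 1.101 T_B.
Vertical: T_A sin 56° + T_B sin 52° = 1680.
Substituting the horizontal relation into the vertical equation gives 1.701 T_B = 1680, so T_B = 987.8 N.

T_B ≈ 988 N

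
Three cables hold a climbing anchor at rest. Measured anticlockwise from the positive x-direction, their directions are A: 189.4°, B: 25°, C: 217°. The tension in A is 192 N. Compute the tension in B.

Resolve: ΣF_x = 192 cos 189.4° + T_B cos 25° + T_C cos 217° = 0.
        ΣF_y = 192 sin 189.4° + T_B sin 25° + T_C sin 217° = 0.
The known terms sum to (-189.4, -31.36) N, so 0.9063 T_B − 0.7986 T_C = 189.4 and 0.4226 T_B − 0.6018 T_C = 31.36.
Solving simultaneously: T_B = 427.8 N, T_C = 248.3 N.

T_B ≈ 428 N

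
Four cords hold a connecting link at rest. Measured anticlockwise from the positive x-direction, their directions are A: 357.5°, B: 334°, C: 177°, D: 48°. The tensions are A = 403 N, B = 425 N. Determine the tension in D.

Resolve: ΣF_x = 403 cos 357.5° + 425 cos 334° + T_C cos 177° + T_D cos 48° = 0.
        ΣF_y = 403 sin 357.5° + 425 sin 334° + T_C sin 177° + T_D sin 48° = 0.
The known terms sum to (784.6, -203.9) N, so -0.9986 T_C + 0.6691 T_D = -784.6 and 0.0523 T_C + 0.7431 T_D = 203.9.
Solving simultaneously: T_C = 925.8 N, T_D = 209.2 N.

T_D ≈ 209 N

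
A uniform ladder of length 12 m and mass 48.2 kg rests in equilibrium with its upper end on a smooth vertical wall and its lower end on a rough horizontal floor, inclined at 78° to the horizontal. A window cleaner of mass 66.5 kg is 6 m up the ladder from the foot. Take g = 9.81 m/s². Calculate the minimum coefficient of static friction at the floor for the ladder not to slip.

μ_min ≈ 0.106

ΣF_y = 0: N_floor = 48.2×9.81 + 66.5×9.81 = 1125.2 N.
Torques about the foot: N_wall · 12 sin 78° = 48.2×9.81×6 cos 78° + 66.5×9.81×6 cos 78° → N_wall = 119.59 N.
ΣF_x = 0: f_floor = N_wall = 119.59 N.
μ_min = f_floor / N_floor = 119.59 / 1125.2 = 0.1063.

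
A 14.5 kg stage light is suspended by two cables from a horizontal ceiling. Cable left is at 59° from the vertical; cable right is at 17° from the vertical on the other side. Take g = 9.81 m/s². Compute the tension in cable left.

Angles from the horizontal: cable left is 90° − 59° = 31°, cable right is 90° − 17° = 73°.
Weight W = 14.5 × 9.81 = 142.2 N acts straight down.
Horizontal: T_left cos 31° = T_right cos 73°  →  T_right = 2.932 T_left.
Vertical: T_left sin 31° + T_right sin 73° = 142.2.
Substituting the horizontal relation into the vertical equation gives 3.319 T_left = 142.2, so T_left = 42.86 N.

T_left ≈ 42.9 N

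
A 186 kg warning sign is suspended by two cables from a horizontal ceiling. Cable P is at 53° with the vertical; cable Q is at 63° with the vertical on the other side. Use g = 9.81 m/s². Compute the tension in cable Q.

T_Q ≈ 1620 N

Angles from the horizontal: cable P is 90° − 53° = 37°, cable Q is 90° − 63° = 27°.
Weight W = 186 × 9.81 = 1825 N acts straight down.
Horizontal: T_P cos 37° = T_Q cos 27°  →  T_P = 1.116 T_Q.
Vertical: T_P sin 37° + T_Q sin 27° = 1825.
Substituting the horizontal relation into the vertical equation gives 1.125 T_Q = 1825, so T_Q = 1621 N.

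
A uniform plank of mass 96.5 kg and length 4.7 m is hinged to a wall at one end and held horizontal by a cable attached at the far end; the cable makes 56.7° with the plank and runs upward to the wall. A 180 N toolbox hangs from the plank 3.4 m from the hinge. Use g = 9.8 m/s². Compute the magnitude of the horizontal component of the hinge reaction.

Take torques about the hinge: T sin 56.7° · 4.7 = 96.5×9.8×2.35 + 180×3.4 = 2834.4 N·m.
So T = 2834.4 / (0.8358 × 4.7) = 721.53 N.
ΣF_x = 0: H_x = T cos 56.7° = 396.14 N.

H_x ≈ 396 N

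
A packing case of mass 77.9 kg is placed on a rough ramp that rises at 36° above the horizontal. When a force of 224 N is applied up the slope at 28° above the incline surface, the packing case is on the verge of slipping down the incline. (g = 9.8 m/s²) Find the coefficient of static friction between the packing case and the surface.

On the verge of sliding down the incline, friction is at its maximum μN and acts up the slope.
Perpendicular to incline: N = W cos 36° − P sin 28° = 617.6 − 105.2 = 512.5 N.
Along incline: P cos 28° + μN = W sin 36° → μ = (W sin 36° − P cos 28°) / N = 0.4897.

μ ≈ 0.490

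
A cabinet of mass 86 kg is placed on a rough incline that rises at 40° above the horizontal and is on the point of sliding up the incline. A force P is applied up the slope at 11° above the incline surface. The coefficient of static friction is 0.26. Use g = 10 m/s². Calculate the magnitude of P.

On the verge of sliding up the incline, friction equals μN and acts down the slope.
Perpendicular: N + P sin 11° = W cos 40° = 658.8 N.
Along incline: P cos 11° = W sin 40° + μN  with W sin 40° = 552.8 N.
Solving the pair for P and N: P = 702.2 N, N = 524.8 N (and f = μN = 136.5 N).

P ≈ 702 N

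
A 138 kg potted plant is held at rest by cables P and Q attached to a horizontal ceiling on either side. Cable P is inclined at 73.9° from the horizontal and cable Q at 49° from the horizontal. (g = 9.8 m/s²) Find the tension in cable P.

T_P ≈ 1060 N

Weight W = 138 × 9.8 = 1352 N acts straight down.
Horizontal: T_P cos 73.9° = T_Q cos 49°  →  T_Q = 0.4227 T_P.
Vertical: T_P sin 73.9° + T_Q sin 49° = 1352.
Substituting the horizontal relation into the vertical equation gives 1.28 T_P = 1352, so T_P = 1057 N.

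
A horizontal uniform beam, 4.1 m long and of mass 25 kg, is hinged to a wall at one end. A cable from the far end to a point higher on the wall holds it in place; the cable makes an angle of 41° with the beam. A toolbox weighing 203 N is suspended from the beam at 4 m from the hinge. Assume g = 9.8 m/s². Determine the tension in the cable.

T ≈ 489 N

Take torques about the hinge: T sin 41° · 4.1 = 25×9.8×2.05 + 203×4 = 1314.2 N·m.
So T = 1314.2 / (0.6561 × 4.1) = 488.6 N.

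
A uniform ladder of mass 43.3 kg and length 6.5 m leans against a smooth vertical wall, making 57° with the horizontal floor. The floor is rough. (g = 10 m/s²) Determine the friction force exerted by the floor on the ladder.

f ≈ 141 N

Torques about the foot: N_wall · 6.5 sin 57° = 43.3×10×3.25 cos 57° → N_wall = 140.6 N.
ΣF_x = 0: f_floor = N_wall = 140.6 N.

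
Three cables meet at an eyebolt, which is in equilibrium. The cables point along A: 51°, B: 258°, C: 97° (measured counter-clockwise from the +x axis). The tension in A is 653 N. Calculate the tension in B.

T_B ≈ 1440 N

Resolve: ΣF_x = 653 cos 51° + T_B cos 258° + T_C cos 97° = 0.
        ΣF_y = 653 sin 51° + T_B sin 258° + T_C sin 97° = 0.
The known terms sum to (410.9, 507.5) N, so -0.2079 T_B − 0.1219 T_C = -410.9 and -0.9781 T_B + 0.9925 T_C = -507.5.
Solving simultaneously: T_B = 1443 N, T_C = 910.6 N.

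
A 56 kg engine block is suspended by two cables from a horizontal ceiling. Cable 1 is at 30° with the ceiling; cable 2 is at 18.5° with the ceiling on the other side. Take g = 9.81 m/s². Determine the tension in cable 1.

T_1 ≈ 696 N

Weight W = 56 × 9.81 = 549.4 N acts straight down.
Horizontal: T_1 cos 30° = T_2 cos 18.5°  →  T_2 = 0.9132 T_1.
Vertical: T_1 sin 30° + T_2 sin 18.5° = 549.4.
Substituting the horizontal relation into the vertical equation gives 0.7898 T_1 = 549.4, so T_1 = 695.6 N.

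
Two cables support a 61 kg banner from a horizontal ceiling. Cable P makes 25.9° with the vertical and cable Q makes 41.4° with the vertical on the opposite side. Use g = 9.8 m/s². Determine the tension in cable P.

Angles from the horizontal: cable P is 90° − 25.9° = 64.1°, cable Q is 90° − 41.4° = 48.6°.
Weight W = 61 × 9.8 = 597.8 N acts straight down.
Horizontal: T_P cos 64.1° = T_Q cos 48.6°  →  T_Q = 0.6605 T_P.
Vertical: T_P sin 64.1° + T_Q sin 48.6° = 597.8.
Substituting the horizontal relation into the vertical equation gives 1.395 T_P = 597.8, so T_P = 428.5 N.

T_P ≈ 429 N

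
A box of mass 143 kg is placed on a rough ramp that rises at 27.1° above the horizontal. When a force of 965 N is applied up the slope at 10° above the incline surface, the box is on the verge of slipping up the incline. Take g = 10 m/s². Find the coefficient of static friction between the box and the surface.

On the verge of sliding up the incline, friction is at its maximum μN and acts down the slope.
Perpendicular to incline: N = W cos 27.1° − P sin 10° = 1273 − 167.6 = 1105 N.
Along incline: P cos 10° − μN = W sin 27.1° → μ = −(W sin 27.1° − P cos 10°) / N = 0.2704.

μ ≈ 0.270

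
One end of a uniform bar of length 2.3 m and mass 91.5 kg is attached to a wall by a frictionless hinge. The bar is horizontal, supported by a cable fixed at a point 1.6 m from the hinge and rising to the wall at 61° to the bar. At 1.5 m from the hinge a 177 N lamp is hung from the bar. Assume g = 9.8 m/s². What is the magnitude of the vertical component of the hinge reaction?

|H_y| ≈ 263 N

Take torques about the hinge: T sin 61° · 1.6 = 91.5×9.8×1.15 + 177×1.5 = 1296.7 N·m.
So T = 1296.7 / (0.8746 × 1.6) = 926.62 N.
ΣF_y = 0: H_y = (91.5×9.8 + 177) − T sin 61° = 1073.7 − 810.44 = 263.26 N.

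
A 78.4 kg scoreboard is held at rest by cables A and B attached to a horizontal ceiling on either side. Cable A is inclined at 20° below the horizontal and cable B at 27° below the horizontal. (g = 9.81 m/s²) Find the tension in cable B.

Weight W = 78.4 × 9.81 = 769.1 N acts straight down.
Horizontal: T_A cos 20° = T_B cos 27°  →  T_A = 0.9482 T_B.
Vertical: T_A sin 20° + T_B sin 27° = 769.1.
Substituting the horizontal relation into the vertical equation gives 0.7783 T_B = 769.1, so T_B = 988.2 N.

T_B ≈ 988 N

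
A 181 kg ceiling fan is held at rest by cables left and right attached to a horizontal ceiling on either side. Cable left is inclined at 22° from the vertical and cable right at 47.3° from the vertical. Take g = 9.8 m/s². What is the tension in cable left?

Angles from the horizontal: cable left is 90° − 22° = 68°, cable right is 90° − 47.3° = 42.7°.
Weight W = 181 × 9.8 = 1774 N acts straight down.
Horizontal: T_left cos 68° = T_right cos 42.7°  →  T_right = 0.5097 T_left.
Vertical: T_left sin 68° + T_right sin 42.7° = 1774.
Substituting the horizontal relation into the vertical equation gives 1.273 T_left = 1774, so T_left = 1394 N.

T_left ≈ 1390 N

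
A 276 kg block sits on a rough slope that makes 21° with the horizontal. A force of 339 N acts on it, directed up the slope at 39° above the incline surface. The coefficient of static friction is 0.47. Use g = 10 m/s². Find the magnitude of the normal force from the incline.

Axes along / perpendicular to the incline. W sin 21° = 989.1 N down-slope; W cos 21° = 2577 N into the surface.
Perpendicular: N = W cos 21° − P sin 39° = 2577 − 213.3 = 2363 N.
Along incline: P cos 39° + f = W sin 21° (friction acts up-slope) → f = 989.1 − 263.5 = 725.6 N.
|f| = 725.6 N ≤ μN = 1111 N, so the block is indeed static.

N ≈ 2360 N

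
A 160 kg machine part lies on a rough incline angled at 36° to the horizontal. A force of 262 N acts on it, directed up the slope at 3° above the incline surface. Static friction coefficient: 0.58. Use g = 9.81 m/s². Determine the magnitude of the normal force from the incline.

Axes along / perpendicular to the incline. W sin 36° = 922.6 N down-slope; W cos 36° = 1270 N into the surface.
Perpendicular: N = W cos 36° − P sin 3° = 1270 − 13.71 = 1256 N.
Along incline: P cos 3° + f = W sin 36° (friction acts up-slope) → f = 922.6 − 261.6 = 660.9 N.
|f| = 660.9 N ≤ μN = 728.6 N, so the machine part is indeed static.

N ≈ 1260 N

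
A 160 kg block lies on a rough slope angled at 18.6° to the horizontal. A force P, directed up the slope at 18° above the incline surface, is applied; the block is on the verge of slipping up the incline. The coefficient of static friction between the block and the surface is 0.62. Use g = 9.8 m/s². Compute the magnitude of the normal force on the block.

On the verge of sliding up the incline, friction equals μN and acts down the slope.
Perpendicular: N + P sin 18° = W cos 18.6° = 1486 N.
Along incline: P cos 18° = W sin 18.6° + μN  with W sin 18.6° = 500.1 N.
Solving the pair for P and N: P = 1244 N, N = 1102 N (and f = μN = 683 N).

N ≈ 1100 N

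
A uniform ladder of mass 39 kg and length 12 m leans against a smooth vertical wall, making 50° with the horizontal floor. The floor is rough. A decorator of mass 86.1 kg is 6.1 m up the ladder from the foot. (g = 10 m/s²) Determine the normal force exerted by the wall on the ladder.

Torques about the foot: N_wall · 12 sin 50° = 39×10×6 cos 50° + 86.1×10×6.1 cos 50° → N_wall = 530.88 N.

N_wall ≈ 531 N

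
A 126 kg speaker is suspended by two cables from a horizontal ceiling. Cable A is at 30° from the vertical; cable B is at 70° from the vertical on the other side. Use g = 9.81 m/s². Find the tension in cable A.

T_A ≈ 1180 N

Angles from the horizontal: cable A is 90° − 30° = 60°, cable B is 90° − 70° = 20°.
Weight W = 126 × 9.81 = 1236 N acts straight down.
Horizontal: T_A cos 60° = T_B cos 20°  →  T_B = 0.5321 T_A.
Vertical: T_A sin 60° + T_B sin 20° = 1236.
Substituting the horizontal relation into the vertical equation gives 1.048 T_A = 1236, so T_A = 1179 N.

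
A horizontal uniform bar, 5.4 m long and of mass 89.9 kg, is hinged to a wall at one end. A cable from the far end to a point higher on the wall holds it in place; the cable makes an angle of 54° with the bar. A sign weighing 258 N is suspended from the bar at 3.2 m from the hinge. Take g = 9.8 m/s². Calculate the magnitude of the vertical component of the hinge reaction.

|H_y| ≈ 546 N

Take torques about the hinge: T sin 54° · 5.4 = 89.9×9.8×2.7 + 258×3.2 = 3204.4 N·m.
So T = 3204.4 / (0.8090 × 5.4) = 733.48 N.
ΣF_y = 0: H_y = (89.9×9.8 + 258) − T sin 54° = 1139 − 593.4 = 545.62 N.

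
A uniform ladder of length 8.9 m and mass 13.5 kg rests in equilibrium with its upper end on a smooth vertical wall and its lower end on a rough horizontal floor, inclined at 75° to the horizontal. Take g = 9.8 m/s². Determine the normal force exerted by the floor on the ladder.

ΣF_y = 0: N_floor = 13.5×9.8 = 132.3 N.

N_floor ≈ 132 N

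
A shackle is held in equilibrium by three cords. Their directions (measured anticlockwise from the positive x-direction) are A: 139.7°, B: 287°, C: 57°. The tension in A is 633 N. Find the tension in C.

T_C ≈ 446 N

Resolve: ΣF_x = 633 cos 139.7° + T_B cos 287° + T_C cos 57° = 0.
        ΣF_y = 633 sin 139.7° + T_B sin 287° + T_C sin 57° = 0.
The known terms sum to (-482.8, 409.4) N, so 0.2924 T_B + 0.5446 T_C = 482.8 and -0.9563 T_B + 0.8387 T_C = -409.4.
Solving simultaneously: T_B = 819.6 N, T_C = 446.4 N.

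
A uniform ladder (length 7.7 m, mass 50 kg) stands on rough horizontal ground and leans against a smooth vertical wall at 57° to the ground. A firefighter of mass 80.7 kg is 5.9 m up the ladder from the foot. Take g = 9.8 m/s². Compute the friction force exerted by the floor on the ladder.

Torques about the foot: N_wall · 7.7 sin 57° = 50×9.8×3.85 cos 57° + 80.7×9.8×5.9 cos 57° → N_wall = 552.64 N.
ΣF_x = 0: f_floor = N_wall = 552.64 N.

f ≈ 553 N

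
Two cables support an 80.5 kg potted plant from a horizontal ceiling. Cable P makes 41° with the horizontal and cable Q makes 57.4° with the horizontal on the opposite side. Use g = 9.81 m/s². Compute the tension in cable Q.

T_Q ≈ 602 N

Weight W = 80.5 × 9.81 = 789.7 N acts straight down.
Horizontal: T_P cos 41° = T_Q cos 57.4°  →  T_P = 0.7139 T_Q.
Vertical: T_P sin 41° + T_Q sin 57.4° = 789.7.
Substituting the horizontal relation into the vertical equation gives 1.311 T_Q = 789.7, so T_Q = 602.5 N.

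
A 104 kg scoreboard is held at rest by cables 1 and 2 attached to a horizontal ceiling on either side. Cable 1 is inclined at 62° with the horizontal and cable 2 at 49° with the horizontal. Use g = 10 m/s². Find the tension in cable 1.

Weight W = 104 × 10 = 1040 N acts straight down.
Horizontal: T_1 cos 62° = T_2 cos 49°  →  T_2 = 0.7156 T_1.
Vertical: T_1 sin 62° + T_2 sin 49° = 1040.
Substituting the horizontal relation into the vertical equation gives 1.423 T_1 = 1040, so T_1 = 730.8 N.

T_1 ≈ 731 N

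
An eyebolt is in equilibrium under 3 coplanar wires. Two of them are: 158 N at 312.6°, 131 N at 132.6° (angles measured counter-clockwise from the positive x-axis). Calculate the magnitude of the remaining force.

F ≈ 27 N

Sum the known components: ΣF_x = 18.28 N, ΣF_y = -19.87 N.
For equilibrium the remaining force must supply (−ΣF_x, −ΣF_y) = (-18.28, 19.87) N.
Magnitude = √((-18.28)² + (19.87)²) = 27 N; direction = atan2(19.87, -18.28) = 132.6°.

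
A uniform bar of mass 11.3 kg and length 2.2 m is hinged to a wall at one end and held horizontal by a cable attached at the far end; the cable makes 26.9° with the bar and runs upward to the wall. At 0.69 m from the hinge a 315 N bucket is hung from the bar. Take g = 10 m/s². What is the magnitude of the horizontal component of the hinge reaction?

H_x ≈ 306 N

Take torques about the hinge: T sin 26.9° · 2.2 = 11.3×10×1.1 + 315×0.69 = 341.65 N·m.
So T = 341.65 / (0.4524 × 2.2) = 343.24 N.
ΣF_x = 0: H_x = T cos 26.9° = 306.1 N.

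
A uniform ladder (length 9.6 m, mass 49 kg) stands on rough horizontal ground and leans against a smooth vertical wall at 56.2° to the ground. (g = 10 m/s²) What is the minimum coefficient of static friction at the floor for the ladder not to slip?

ΣF_y = 0: N_floor = 49×10 = 490 N.
Torques about the foot: N_wall · 9.6 sin 56.2° = 49×10×4.8 cos 56.2° → N_wall = 164.01 N.
ΣF_x = 0: f_floor = N_wall = 164.01 N.
μ_min = f_floor / N_floor = 164.01 / 490 = 0.3347.

μ_min ≈ 0.335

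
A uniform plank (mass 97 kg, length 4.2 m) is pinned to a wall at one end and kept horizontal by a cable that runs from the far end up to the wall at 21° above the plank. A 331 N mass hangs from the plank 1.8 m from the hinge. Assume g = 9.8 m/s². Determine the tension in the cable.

T ≈ 1720 N

Take torques about the hinge: T sin 21° · 4.2 = 97×9.8×2.1 + 331×1.8 = 2592.1 N·m.
So T = 2592.1 / (0.3584 × 4.2) = 1722.1 N.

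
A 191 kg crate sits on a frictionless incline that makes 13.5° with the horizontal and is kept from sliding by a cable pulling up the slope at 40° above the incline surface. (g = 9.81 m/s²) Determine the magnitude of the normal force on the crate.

N ≈ 1450 N

Take axes along and perpendicular to the incline. Weight components: W sin 13.5° = 437.4 N down-slope, W cos 13.5° = 1822 N into the surface.
Along incline: T cos 40° = W sin 13.5° → T = 571 N.
Perpendicular: N = W cos 13.5° − T sin 40° = 1455 N.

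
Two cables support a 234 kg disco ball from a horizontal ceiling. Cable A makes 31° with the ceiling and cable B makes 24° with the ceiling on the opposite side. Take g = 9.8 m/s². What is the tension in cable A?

T_A ≈ 2560 N

Weight W = 234 × 9.8 = 2293 N acts straight down.
Horizontal: T_A cos 31° = T_B cos 24°  →  T_B = 0.9383 T_A.
Vertical: T_A sin 31° + T_B sin 24° = 2293.
Substituting the horizontal relation into the vertical equation gives 0.8967 T_A = 2293, so T_A = 2557 N.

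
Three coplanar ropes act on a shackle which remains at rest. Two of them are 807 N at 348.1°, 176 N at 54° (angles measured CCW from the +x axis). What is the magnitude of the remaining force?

Sum the known components: ΣF_x = 893.1 N, ΣF_y = -24.02 N.
For equilibrium the remaining force must supply (−ΣF_x, −ΣF_y) = (-893.1, 24.02) N.
Magnitude = √((-893.1)² + (24.02)²) = 893.4 N; direction = atan2(24.02, -893.1) = 178.5°.

F ≈ 893 N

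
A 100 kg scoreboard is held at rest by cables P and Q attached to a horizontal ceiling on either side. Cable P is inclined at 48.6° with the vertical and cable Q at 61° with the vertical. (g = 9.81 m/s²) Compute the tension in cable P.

T_P ≈ 911 N

Angles from the horizontal: cable P is 90° − 48.6° = 41.4°, cable Q is 90° − 61° = 29°.
Weight W = 100 × 9.81 = 981 N acts straight down.
Horizontal: T_P cos 41.4° = T_Q cos 29°  →  T_Q = 0.8576 T_P.
Vertical: T_P sin 41.4° + T_Q sin 29° = 981.
Substituting the horizontal relation into the vertical equation gives 1.077 T_P = 981, so T_P = 910.8 N.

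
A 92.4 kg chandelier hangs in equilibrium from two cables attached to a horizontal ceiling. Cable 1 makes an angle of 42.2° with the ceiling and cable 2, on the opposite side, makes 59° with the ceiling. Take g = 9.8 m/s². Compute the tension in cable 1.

Weight W = 92.4 × 9.8 = 905.5 N acts straight down.
Horizontal: T_1 cos 42.2° = T_2 cos 59°  →  T_2 = 1.438 T_1.
Vertical: T_1 sin 42.2° + T_2 sin 59° = 905.5.
Substituting the horizontal relation into the vertical equation gives 1.905 T_1 = 905.5, so T_1 = 475.4 N.

T_1 ≈ 475 N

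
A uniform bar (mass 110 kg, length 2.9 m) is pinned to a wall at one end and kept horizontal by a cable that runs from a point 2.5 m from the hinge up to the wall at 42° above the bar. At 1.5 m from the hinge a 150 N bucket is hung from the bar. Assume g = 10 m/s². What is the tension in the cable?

Take torques about the hinge: T sin 42° · 2.5 = 110×10×1.45 + 150×1.5 = 1820 N·m.
So T = 1820 / (0.6691 × 2.5) = 1088 N.

T ≈ 1090 N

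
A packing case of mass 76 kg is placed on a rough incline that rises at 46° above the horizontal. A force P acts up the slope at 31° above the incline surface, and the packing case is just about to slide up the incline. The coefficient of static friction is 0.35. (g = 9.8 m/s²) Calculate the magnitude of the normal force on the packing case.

On the verge of sliding up the incline, friction equals μN and acts down the slope.
Perpendicular: N + P sin 31° = W cos 46° = 517.4 N.
Along incline: P cos 31° = W sin 46° + μN  with W sin 46° = 535.8 N.
Solving the pair for P and N: P = 691 N, N = 161.5 N (and f = μN = 56.52 N).

N ≈ 161 N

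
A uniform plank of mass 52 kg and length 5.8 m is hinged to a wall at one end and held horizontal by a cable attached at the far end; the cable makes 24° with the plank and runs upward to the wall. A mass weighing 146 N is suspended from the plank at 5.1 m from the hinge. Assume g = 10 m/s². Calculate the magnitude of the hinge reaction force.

|H| ≈ 915 N

Take torques about the hinge: T sin 24° · 5.8 = 52×10×2.9 + 146×5.1 = 2252.6 N·m.
So T = 2252.6 / (0.4067 × 5.8) = 954.87 N.
ΣF_x = 0: H_x = T cos 24° = 872.31 N.
ΣF_y = 0: H_y = (52×10 + 146) − T sin 24° = 666 − 388.38 = 277.62 N.
|H| = √(H_x² + H_y²) = √((872.31)² + (277.62)²) = 915.43 N.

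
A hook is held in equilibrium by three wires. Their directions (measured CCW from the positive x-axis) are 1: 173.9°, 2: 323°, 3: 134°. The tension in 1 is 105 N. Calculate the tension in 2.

Resolve: ΣF_x = 105 cos 173.9° + T_2 cos 323° + T_3 cos 134° = 0.
        ΣF_y = 105 sin 173.9° + T_2 sin 323° + T_3 sin 134° = 0.
The known terms sum to (-104.4, 11.16) N, so 0.7986 T_2 − 0.6947 T_3 = 104.4 and -0.6018 T_2 + 0.7193 T_3 = -11.16.
Solving simultaneously: T_2 = 430.5 N, T_3 = 344.7 N.

T_2 ≈ 431 N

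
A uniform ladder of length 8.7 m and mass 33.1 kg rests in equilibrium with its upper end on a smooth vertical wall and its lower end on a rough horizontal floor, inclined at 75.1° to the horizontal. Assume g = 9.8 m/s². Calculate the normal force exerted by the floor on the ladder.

ΣF_y = 0: N_floor = 33.1×9.8 = 324.38 N.

N_floor ≈ 324 N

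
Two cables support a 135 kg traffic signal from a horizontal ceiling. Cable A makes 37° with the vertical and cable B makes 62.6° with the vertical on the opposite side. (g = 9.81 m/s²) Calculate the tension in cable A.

Angles from the horizontal: cable A is 90° − 37° = 53°, cable B is 90° − 62.6° = 27.4°.
Weight W = 135 × 9.81 = 1324 N acts straight down.
Horizontal: T_A cos 53° = T_B cos 27.4°  →  T_B = 0.6779 T_A.
Vertical: T_A sin 53° + T_B sin 27.4° = 1324.
Substituting the horizontal relation into the vertical equation gives 1.111 T_A = 1324, so T_A = 1192 N.

T_A ≈ 1190 N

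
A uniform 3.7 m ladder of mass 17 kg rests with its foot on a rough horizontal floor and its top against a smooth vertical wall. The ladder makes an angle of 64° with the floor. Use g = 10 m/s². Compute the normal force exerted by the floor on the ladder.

ΣF_y = 0: N_floor = 17×10 = 170 N.

N_floor ≈ 170 N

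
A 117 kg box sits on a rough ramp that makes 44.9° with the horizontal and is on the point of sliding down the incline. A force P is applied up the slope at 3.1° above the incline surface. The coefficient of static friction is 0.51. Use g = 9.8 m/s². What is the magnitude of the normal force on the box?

N ≈ 790 N

On the verge of sliding down the incline, friction equals μN and acts up the slope.
Perpendicular: N + P sin 3.1° = W cos 44.9° = 812.2 N.
Along incline: P cos 3.1° + μN = W sin 44.9° with W sin 44.9° = 809.4 N.
Solving the pair for P and N: P = 407 N, N = 790.2 N (and f = μN = 403 N).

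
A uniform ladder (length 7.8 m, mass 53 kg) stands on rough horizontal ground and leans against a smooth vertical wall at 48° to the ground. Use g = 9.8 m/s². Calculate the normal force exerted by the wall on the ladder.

N_wall ≈ 234 N

Torques about the foot: N_wall · 7.8 sin 48° = 53×9.8×3.9 cos 48° → N_wall = 233.83 N.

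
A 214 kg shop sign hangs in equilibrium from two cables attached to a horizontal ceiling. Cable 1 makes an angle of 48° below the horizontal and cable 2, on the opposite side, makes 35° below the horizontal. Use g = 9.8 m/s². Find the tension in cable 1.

Weight W = 214 × 9.8 = 2097 N acts straight down.
Horizontal: T_1 cos 48° = T_2 cos 35°  →  T_2 = 0.8169 T_1.
Vertical: T_1 sin 48° + T_2 sin 35° = 2097.
Substituting the horizontal relation into the vertical equation gives 1.212 T_1 = 2097, so T_1 = 1731 N.

T_1 ≈ 1730 N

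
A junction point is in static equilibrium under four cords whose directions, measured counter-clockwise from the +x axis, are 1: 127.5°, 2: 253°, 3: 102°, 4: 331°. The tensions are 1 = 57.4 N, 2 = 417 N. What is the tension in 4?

T_4 ≈ 301 N

Resolve: ΣF_x = 57.4 cos 127.5° + 417 cos 253° + T_3 cos 102° + T_4 cos 331° = 0.
        ΣF_y = 57.4 sin 127.5° + 417 sin 253° + T_3 sin 102° + T_4 sin 331° = 0.
The known terms sum to (-156.9, -353.2) N, so -0.2079 T_3 + 0.8746 T_4 = 156.9 and 0.9781 T_3 − 0.4848 T_4 = 353.2.
Solving simultaneously: T_3 = 510.1 N, T_4 = 300.6 N.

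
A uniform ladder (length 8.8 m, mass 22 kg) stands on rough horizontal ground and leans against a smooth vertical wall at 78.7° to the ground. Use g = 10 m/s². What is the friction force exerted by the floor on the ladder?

Torques about the foot: N_wall · 8.8 sin 78.7° = 22×10×4.4 cos 78.7° → N_wall = 21.98 N.
ΣF_x = 0: f_floor = N_wall = 21.98 N.

f ≈ 22 N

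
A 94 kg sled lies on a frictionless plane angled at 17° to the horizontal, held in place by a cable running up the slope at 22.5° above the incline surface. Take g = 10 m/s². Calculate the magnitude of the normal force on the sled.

Take axes along and perpendicular to the incline. Weight components: W sin 17° = 274.8 N down-slope, W cos 17° = 898.9 N into the surface.
Along incline: T cos 22.5° = W sin 17° → T = 297.5 N.
Perpendicular: N = W cos 17° − T sin 22.5° = 785.1 N.

N ≈ 785 N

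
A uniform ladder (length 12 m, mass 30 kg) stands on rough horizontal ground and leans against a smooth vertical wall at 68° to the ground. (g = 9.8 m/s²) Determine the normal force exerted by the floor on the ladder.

N_floor ≈ 294 N

ΣF_y = 0: N_floor = 30×9.8 = 294 N.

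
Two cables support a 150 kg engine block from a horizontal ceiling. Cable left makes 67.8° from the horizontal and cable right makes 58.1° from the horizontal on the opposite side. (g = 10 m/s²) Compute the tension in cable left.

T_left ≈ 979 N

Weight W = 150 × 10 = 1500 N acts straight down.
Horizontal: T_left cos 67.8° = T_right cos 58.1°  →  T_right = 0.715 T_left.
Vertical: T_left sin 67.8° + T_right sin 58.1° = 1500.
Substituting the horizontal relation into the vertical equation gives 1.533 T_left = 1500, so T_left = 978.5 N.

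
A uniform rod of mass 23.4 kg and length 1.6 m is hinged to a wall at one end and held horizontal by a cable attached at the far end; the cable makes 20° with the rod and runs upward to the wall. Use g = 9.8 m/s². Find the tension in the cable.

T ≈ 335 N

Take torques about the hinge: T sin 20° · 1.6 = 23.4×9.8×0.8 = 183.46 N·m.
So T = 183.46 / (0.3420 × 1.6) = 335.24 N.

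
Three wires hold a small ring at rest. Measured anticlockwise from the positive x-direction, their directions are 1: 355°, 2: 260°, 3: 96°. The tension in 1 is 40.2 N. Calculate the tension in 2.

T_2 ≈ 143 N

Resolve: ΣF_x = 40.2 cos 355° + T_2 cos 260° + T_3 cos 96° = 0.
        ΣF_y = 40.2 sin 355° + T_2 sin 260° + T_3 sin 96° = 0.
The known terms sum to (40.05, -3.504) N, so -0.1736 T_2 − 0.1045 T_3 = -40.05 and -0.9848 T_2 + 0.9945 T_3 = 3.504.
Solving simultaneously: T_2 = 143.2 N, T_3 = 145.3 N.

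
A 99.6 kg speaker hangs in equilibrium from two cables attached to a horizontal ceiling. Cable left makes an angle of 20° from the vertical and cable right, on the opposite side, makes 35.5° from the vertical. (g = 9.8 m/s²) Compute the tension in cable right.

Angles from the horizontal: cable left is 90° − 20° = 70°, cable right is 90° − 35.5° = 54.5°.
Weight W = 99.6 × 9.8 = 976.1 N acts straight down.
Horizontal: T_left cos 70° = T_right cos 54.5°  →  T_left = 1.698 T_right.
Vertical: T_left sin 70° + T_right sin 54.5° = 976.1.
Substituting the horizontal relation into the vertical equation gives 2.41 T_right = 976.1, so T_right = 405.1 N.

T_right ≈ 405 N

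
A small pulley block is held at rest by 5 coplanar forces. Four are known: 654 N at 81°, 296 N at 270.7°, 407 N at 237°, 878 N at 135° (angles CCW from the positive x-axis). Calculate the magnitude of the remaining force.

F ≈ 969 N

Sum the known components: ΣF_x = -736.6 N, ΣF_y = 629.5 N.
For equilibrium the remaining force must supply (−ΣF_x, −ΣF_y) = (736.6, -629.5) N.
Magnitude = √((736.6)² + (-629.5)²) = 968.9 N; direction = atan2(-629.5, 736.6) = 319.5°.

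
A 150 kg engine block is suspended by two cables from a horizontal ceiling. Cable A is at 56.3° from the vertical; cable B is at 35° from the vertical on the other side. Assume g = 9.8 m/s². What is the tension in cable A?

T_A ≈ 843 N

Angles from the horizontal: cable A is 90° − 56.3° = 33.7°, cable B is 90° − 35° = 55°.
Weight W = 150 × 9.8 = 1470 N acts straight down.
Horizontal: T_A cos 33.7° = T_B cos 55°  →  T_B = 1.45 T_A.
Vertical: T_A sin 33.7° + T_B sin 55° = 1470.
Substituting the horizontal relation into the vertical equation gives 1.743 T_A = 1470, so T_A = 843.4 N.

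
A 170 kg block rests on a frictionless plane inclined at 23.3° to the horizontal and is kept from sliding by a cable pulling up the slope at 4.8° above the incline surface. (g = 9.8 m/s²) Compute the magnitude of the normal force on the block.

N ≈ 1470 N

Take axes along and perpendicular to the incline. Weight components: W sin 23.3° = 659 N down-slope, W cos 23.3° = 1530 N into the surface.
Along incline: T cos 4.8° = W sin 23.3° → T = 661.3 N.
Perpendicular: N = W cos 23.3° − T sin 4.8° = 1475 N.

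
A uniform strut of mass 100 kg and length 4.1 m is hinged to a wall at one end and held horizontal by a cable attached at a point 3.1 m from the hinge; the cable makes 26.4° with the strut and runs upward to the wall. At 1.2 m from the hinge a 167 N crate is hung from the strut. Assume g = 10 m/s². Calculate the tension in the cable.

Take torques about the hinge: T sin 26.4° · 3.1 = 100×10×2.05 + 167×1.2 = 2250.4 N·m.
So T = 2250.4 / (0.4446 × 3.1) = 1632.7 N.

T ≈ 1630 N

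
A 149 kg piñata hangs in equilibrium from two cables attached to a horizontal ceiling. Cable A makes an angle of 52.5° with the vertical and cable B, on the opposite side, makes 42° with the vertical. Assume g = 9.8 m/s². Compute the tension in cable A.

Angles from the horizontal: cable A is 90° − 52.5° = 37.5°, cable B is 90° − 42° = 48°.
Weight W = 149 × 9.8 = 1460 N acts straight down.
Horizontal: T_A cos 37.5° = T_B cos 48°  →  T_B = 1.186 T_A.
Vertical: T_A sin 37.5° + T_B sin 48° = 1460.
Substituting the horizontal relation into the vertical equation gives 1.49 T_A = 1460, so T_A = 980.1 N.

T_A ≈ 980 N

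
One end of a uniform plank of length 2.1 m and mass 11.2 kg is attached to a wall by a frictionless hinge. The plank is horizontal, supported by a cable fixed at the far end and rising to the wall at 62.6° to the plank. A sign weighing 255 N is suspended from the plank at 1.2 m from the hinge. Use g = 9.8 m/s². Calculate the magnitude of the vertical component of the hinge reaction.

Take torques about the hinge: T sin 62.6° · 2.1 = 11.2×9.8×1.05 + 255×1.2 = 421.25 N·m.
So T = 421.25 / (0.8878 × 2.1) = 225.94 N.
ΣF_y = 0: H_y = (11.2×9.8 + 255) − T sin 62.6° = 364.76 − 200.59 = 164.17 N.

|H_y| ≈ 164 N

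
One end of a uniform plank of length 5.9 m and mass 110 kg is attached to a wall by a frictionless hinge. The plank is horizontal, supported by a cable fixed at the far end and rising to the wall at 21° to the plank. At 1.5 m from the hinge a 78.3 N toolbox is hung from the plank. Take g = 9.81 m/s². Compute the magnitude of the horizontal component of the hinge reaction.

Take torques about the hinge: T sin 21° · 5.9 = 110×9.81×2.95 + 78.3×1.5 = 3300.8 N·m.
So T = 3300.8 / (0.3584 × 5.9) = 1561.1 N.
ΣF_x = 0: H_x = T cos 21° = 1457.4 N.

H_x ≈ 1460 N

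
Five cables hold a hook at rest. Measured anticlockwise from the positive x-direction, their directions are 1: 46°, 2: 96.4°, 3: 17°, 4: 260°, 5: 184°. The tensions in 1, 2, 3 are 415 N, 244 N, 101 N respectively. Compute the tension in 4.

Resolve: ΣF_x = 415 cos 46° + 244 cos 96.4° + 101 cos 17° + T_4 cos 260° + T_5 cos 184° = 0.
        ΣF_y = 415 sin 46° + 244 sin 96.4° + 101 sin 17° + T_4 sin 260° + T_5 sin 184° = 0.
The known terms sum to (357.7, 570.5) N, so -0.1736 T_4 − 0.9976 T_5 = -357.7 and -0.9848 T_4 − 0.0698 T_5 = -570.5.
Solving simultaneously: T_4 = 560.9 N, T_5 = 260.9 N.

T_4 ≈ 561 N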